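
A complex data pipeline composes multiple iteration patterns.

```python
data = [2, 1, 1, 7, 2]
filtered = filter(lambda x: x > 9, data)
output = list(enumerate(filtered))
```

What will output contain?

Step 1: Filter [2, 1, 1, 7, 2] for > 9: [].
Step 2: enumerate re-indexes from 0: [].
Therefore output = [].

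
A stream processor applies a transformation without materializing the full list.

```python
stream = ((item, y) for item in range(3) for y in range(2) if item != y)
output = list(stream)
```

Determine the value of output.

Step 1: Nested generator over range(3) x range(2) where item != y:
  (0, 0): excluded (item == y)
  (0, 1): included
  (1, 0): included
  (1, 1): excluded (item == y)
  (2, 0): included
  (2, 1): included
Therefore output = [(0, 1), (1, 0), (2, 0), (2, 1)].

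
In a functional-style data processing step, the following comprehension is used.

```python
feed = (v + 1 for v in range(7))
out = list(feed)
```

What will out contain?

Step 1: For each v in range(7), compute v+1:
  v=0: 0+1 = 1
  v=1: 1+1 = 2
  v=2: 2+1 = 3
  v=3: 3+1 = 4
  v=4: 4+1 = 5
  v=5: 5+1 = 6
  v=6: 6+1 = 7
Therefore out = [1, 2, 3, 4, 5, 6, 7].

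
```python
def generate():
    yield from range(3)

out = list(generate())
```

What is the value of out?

Step 1: yield from delegates to the iterable, yielding each element.
Step 2: Collected values: [0, 1, 2].
Therefore out = [0, 1, 2].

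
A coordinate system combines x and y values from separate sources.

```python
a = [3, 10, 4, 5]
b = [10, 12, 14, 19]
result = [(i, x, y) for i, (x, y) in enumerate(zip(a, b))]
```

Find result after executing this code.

Step 1: enumerate(zip(a, b)) gives index with paired elements:
  i=0: (3, 10)
  i=1: (10, 12)
  i=2: (4, 14)
  i=3: (5, 19)
Therefore result = [(0, 3, 10), (1, 10, 12), (2, 4, 14), (3, 5, 19)].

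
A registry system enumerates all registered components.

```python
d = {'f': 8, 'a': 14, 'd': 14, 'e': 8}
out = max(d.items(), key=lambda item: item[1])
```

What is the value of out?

Step 1: Find item with maximum value:
  ('f', 8)
  ('a', 14)
  ('d', 14)
  ('e', 8)
Step 2: Maximum value is 14 at key 'a'.
Therefore out = ('a', 14).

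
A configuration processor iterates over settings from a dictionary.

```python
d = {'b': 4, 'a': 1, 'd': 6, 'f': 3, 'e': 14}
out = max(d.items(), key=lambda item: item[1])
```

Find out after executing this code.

Step 1: Find item with maximum value:
  ('b', 4)
  ('a', 1)
  ('d', 6)
  ('f', 3)
  ('e', 14)
Step 2: Maximum value is 14 at key 'e'.
Therefore out = ('e', 14).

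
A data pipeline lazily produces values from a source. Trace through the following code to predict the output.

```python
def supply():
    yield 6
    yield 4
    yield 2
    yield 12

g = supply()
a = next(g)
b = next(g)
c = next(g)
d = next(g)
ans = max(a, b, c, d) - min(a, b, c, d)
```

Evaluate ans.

Step 1: Create generator and consume all values:
  a = next(g) = 6
  b = next(g) = 4
  c = next(g) = 2
  d = next(g) = 12
Step 2: max = 12, min = 2, ans = 12 - 2 = 10.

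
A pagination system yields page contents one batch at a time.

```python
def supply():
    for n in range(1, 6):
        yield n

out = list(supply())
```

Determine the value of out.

Step 1: The generator yields each value from range(1, 6).
Step 2: list() consumes all yields: [1, 2, 3, 4, 5].
Therefore out = [1, 2, 3, 4, 5].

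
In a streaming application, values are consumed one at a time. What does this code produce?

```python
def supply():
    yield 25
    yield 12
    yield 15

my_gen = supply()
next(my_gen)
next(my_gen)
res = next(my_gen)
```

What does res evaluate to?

Step 1: supply() creates a generator.
Step 2: next(my_gen) yields 25 (consumed and discarded).
Step 3: next(my_gen) yields 12 (consumed and discarded).
Step 4: next(my_gen) yields 15, assigned to res.
Therefore res = 15.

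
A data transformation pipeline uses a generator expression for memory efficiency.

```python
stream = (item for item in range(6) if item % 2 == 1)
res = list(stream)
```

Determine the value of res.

Step 1: Filter range(6) keeping only odd values:
  item=0: even, excluded
  item=1: odd, included
  item=2: even, excluded
  item=3: odd, included
  item=4: even, excluded
  item=5: odd, included
Therefore res = [1, 3, 5].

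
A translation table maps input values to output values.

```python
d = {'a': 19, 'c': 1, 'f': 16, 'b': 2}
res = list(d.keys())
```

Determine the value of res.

Step 1: d.keys() returns the dictionary keys in insertion order.
Therefore res = ['a', 'c', 'f', 'b'].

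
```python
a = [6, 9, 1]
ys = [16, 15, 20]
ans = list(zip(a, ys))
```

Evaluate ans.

Step 1: zip pairs elements at same index:
  Index 0: (6, 16)
  Index 1: (9, 15)
  Index 2: (1, 20)
Therefore ans = [(6, 16), (9, 15), (1, 20)].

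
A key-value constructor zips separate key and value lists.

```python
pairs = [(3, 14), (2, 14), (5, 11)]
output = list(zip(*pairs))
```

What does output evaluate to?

Step 1: zip(*pairs) transposes: unzips [(3, 14), (2, 14), (5, 11)] into separate sequences.
Step 2: First elements: (3, 2, 5), second elements: (14, 14, 11).
Therefore output = [(3, 2, 5), (14, 14, 11)].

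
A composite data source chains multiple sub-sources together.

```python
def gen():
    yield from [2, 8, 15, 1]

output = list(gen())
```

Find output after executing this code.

Step 1: yield from delegates to the iterable, yielding each element.
Step 2: Collected values: [2, 8, 15, 1].
Therefore output = [2, 8, 15, 1].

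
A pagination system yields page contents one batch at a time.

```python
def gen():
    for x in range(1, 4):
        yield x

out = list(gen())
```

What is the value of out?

Step 1: The generator yields each value from range(1, 4).
Step 2: list() consumes all yields: [1, 2, 3].
Therefore out = [1, 2, 3].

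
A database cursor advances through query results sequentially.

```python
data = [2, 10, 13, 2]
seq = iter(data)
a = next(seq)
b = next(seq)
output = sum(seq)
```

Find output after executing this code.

Step 1: Create iterator over [2, 10, 13, 2].
Step 2: a = next() = 2, b = next() = 10.
Step 3: sum() of remaining [13, 2] = 15.
Therefore output = 15.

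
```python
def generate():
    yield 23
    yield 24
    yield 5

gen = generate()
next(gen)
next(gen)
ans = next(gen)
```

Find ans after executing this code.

Step 1: generate() creates a generator.
Step 2: next(gen) yields 23 (consumed and discarded).
Step 3: next(gen) yields 24 (consumed and discarded).
Step 4: next(gen) yields 5, assigned to ans.
Therefore ans = 5.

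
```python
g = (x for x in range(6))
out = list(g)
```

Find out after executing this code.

Step 1: Generator expression iterates range(6): [0, 1, 2, 3, 4, 5].
Step 2: list() collects all values.
Therefore out = [0, 1, 2, 3, 4, 5].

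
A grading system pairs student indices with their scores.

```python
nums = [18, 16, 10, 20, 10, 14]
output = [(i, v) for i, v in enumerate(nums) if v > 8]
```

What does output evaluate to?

Step 1: Filter enumerate([18, 16, 10, 20, 10, 14]) keeping v > 8:
  (0, 18): 18 > 8, included
  (1, 16): 16 > 8, included
  (2, 10): 10 > 8, included
  (3, 20): 20 > 8, included
  (4, 10): 10 > 8, included
  (5, 14): 14 > 8, included
Therefore output = [(0, 18), (1, 16), (2, 10), (3, 20), (4, 10), (5, 14)].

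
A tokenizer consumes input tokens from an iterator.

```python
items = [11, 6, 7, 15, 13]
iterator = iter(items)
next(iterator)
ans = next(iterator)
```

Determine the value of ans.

Step 1: Create iterator over [11, 6, 7, 15, 13].
Step 2: next() consumes 11.
Step 3: next() returns 6.
Therefore ans = 6.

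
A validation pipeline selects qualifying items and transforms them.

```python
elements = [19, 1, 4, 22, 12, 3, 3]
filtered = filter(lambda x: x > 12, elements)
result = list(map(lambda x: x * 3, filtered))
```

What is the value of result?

Step 1: Filter elements for elements > 12:
  19: kept
  1: removed
  4: removed
  22: kept
  12: removed
  3: removed
  3: removed
Step 2: Map x * 3 on filtered [19, 22]:
  19 -> 57
  22 -> 66
Therefore result = [57, 66].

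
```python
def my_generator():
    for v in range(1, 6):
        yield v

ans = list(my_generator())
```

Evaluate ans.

Step 1: The generator yields each value from range(1, 6).
Step 2: list() consumes all yields: [1, 2, 3, 4, 5].
Therefore ans = [1, 2, 3, 4, 5].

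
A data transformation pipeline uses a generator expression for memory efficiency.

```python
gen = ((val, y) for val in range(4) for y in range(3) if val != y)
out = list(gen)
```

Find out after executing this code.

Step 1: Nested generator over range(4) x range(3) where val != y:
  (0, 0): excluded (val == y)
  (0, 1): included
  (0, 2): included
  (1, 0): included
  (1, 1): excluded (val == y)
  (1, 2): included
  (2, 0): included
  (2, 1): included
  (2, 2): excluded (val == y)
  (3, 0): included
  (3, 1): included
  (3, 2): included
Therefore out = [(0, 1), (0, 2), (1, 0), (1, 2), (2, 0), (2, 1), (3, 0), (3, 1), (3, 2)].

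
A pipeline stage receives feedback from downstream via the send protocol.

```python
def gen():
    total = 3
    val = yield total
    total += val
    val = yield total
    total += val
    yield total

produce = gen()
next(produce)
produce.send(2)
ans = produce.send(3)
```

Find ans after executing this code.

Step 1: next() -> yield total=3.
Step 2: send(2) -> val=2, total = 3+2 = 5, yield 5.
Step 3: send(3) -> val=3, total = 5+3 = 8, yield 8.
Therefore ans = 8.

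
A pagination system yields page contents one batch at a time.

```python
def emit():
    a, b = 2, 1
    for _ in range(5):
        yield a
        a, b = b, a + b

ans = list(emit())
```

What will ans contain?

Step 1: Fibonacci-like sequence starting with a=2, b=1:
  Iteration 1: yield a=2, then a,b = 1,3
  Iteration 2: yield a=1, then a,b = 3,4
  Iteration 3: yield a=3, then a,b = 4,7
  Iteration 4: yield a=4, then a,b = 7,11
  Iteration 5: yield a=7, then a,b = 11,18
Therefore ans = [2, 1, 3, 4, 7].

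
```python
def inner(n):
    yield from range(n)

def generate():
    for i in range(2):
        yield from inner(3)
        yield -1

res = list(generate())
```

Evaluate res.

Step 1: For each i in range(2):
  i=0: yield from inner(3) -> [0, 1, 2], then yield -1
  i=1: yield from inner(3) -> [0, 1, 2], then yield -1
Therefore res = [0, 1, 2, -1, 0, 1, 2, -1].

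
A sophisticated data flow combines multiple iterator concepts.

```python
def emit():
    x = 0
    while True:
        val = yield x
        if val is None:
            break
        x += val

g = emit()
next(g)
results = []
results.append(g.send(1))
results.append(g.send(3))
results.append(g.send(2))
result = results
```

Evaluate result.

Step 1: next(g) -> yield 0.
Step 2: send(1) -> x = 1, yield 1.
Step 3: send(3) -> x = 4, yield 4.
Step 4: send(2) -> x = 6, yield 6.
Therefore result = [1, 4, 6].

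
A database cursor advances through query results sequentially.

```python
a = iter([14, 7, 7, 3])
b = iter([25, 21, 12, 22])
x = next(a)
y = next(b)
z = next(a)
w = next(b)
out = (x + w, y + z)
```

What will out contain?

Step 1: a iterates [14, 7, 7, 3], b iterates [25, 21, 12, 22].
Step 2: x = next(a) = 14, y = next(b) = 25.
Step 3: z = next(a) = 7, w = next(b) = 21.
Step 4: out = (14 + 21, 25 + 7) = (35, 32).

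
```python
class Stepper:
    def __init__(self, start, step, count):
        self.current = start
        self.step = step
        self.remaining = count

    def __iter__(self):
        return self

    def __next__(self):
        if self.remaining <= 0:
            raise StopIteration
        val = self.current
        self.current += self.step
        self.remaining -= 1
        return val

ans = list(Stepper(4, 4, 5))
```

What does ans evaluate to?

Step 1: Stepper starts at 4, increments by 4, for 5 steps:
  Yield 4, then current += 4
  Yield 8, then current += 4
  Yield 12, then current += 4
  Yield 16, then current += 4
  Yield 20, then current += 4
Therefore ans = [4, 8, 12, 16, 20].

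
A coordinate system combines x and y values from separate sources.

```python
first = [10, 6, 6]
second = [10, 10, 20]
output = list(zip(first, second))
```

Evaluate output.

Step 1: zip pairs elements at same index:
  Index 0: (10, 10)
  Index 1: (6, 10)
  Index 2: (6, 20)
Therefore output = [(10, 10), (6, 10), (6, 20)].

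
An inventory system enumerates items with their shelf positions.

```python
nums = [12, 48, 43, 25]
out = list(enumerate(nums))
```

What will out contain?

Step 1: enumerate pairs each element with its index:
  (0, 12)
  (1, 48)
  (2, 43)
  (3, 25)
Therefore out = [(0, 12), (1, 48), (2, 43), (3, 25)].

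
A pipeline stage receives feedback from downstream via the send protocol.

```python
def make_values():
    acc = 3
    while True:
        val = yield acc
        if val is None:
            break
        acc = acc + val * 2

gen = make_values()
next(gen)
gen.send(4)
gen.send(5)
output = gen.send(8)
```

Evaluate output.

Step 1: next() -> yield acc=3.
Step 2: send(4) -> val=4, acc = 3 + 4*2 = 11, yield 11.
Step 3: send(5) -> val=5, acc = 11 + 5*2 = 21, yield 21.
Step 4: send(8) -> val=8, acc = 21 + 8*2 = 37, yield 37.
Therefore output = 37.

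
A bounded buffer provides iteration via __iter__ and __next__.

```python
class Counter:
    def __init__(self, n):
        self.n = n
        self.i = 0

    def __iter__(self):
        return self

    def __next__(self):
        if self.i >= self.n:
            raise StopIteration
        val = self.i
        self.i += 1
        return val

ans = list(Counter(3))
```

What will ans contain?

Step 1: Counter(3) creates an iterator counting 0 to 2.
Step 2: list() consumes all values: [0, 1, 2].
Therefore ans = [0, 1, 2].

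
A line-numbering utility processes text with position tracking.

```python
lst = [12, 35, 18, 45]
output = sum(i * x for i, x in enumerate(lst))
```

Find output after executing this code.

Step 1: Compute i * x for each (i, x) in enumerate([12, 35, 18, 45]):
  i=0, x=12: 0*12 = 0
  i=1, x=35: 1*35 = 35
  i=2, x=18: 2*18 = 36
  i=3, x=45: 3*45 = 135
Step 2: sum = 0 + 35 + 36 + 135 = 206.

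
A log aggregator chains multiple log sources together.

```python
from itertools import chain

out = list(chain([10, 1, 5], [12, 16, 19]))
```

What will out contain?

Step 1: chain() concatenates iterables: [10, 1, 5] + [12, 16, 19].
Therefore out = [10, 1, 5, 12, 16, 19].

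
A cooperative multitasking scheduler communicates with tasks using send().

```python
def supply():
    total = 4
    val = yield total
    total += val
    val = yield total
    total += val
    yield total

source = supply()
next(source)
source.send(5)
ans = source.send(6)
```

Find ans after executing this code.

Step 1: next() -> yield total=4.
Step 2: send(5) -> val=5, total = 4+5 = 9, yield 9.
Step 3: send(6) -> val=6, total = 9+6 = 15, yield 15.
Therefore ans = 15.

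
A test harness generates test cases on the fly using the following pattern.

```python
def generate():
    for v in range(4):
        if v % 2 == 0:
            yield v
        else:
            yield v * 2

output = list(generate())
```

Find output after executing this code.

Step 1: For each v in range(4), yield v if even, else v*2:
  v=0 (even): yield 0
  v=1 (odd): yield 1*2 = 2
  v=2 (even): yield 2
  v=3 (odd): yield 3*2 = 6
Therefore output = [0, 2, 2, 6].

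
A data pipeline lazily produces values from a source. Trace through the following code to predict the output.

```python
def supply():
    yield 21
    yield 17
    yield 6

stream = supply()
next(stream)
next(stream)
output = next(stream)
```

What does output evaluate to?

Step 1: supply() creates a generator.
Step 2: next(stream) yields 21 (consumed and discarded).
Step 3: next(stream) yields 17 (consumed and discarded).
Step 4: next(stream) yields 6, assigned to output.
Therefore output = 6.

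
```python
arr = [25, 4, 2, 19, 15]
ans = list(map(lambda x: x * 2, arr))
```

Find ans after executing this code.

Step 1: Apply lambda x: x * 2 to each element:
  25 -> 50
  4 -> 8
  2 -> 4
  19 -> 38
  15 -> 30
Therefore ans = [50, 8, 4, 38, 30].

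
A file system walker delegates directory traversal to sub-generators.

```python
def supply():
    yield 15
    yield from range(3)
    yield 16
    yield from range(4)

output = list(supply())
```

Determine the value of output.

Step 1: Trace yields in order:
  yield 15
  yield 0
  yield 1
  yield 2
  yield 16
  yield 0
  yield 1
  yield 2
  yield 3
Therefore output = [15, 0, 1, 2, 16, 0, 1, 2, 3].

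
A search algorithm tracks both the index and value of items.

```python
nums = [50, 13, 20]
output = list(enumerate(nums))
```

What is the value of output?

Step 1: enumerate pairs each element with its index:
  (0, 50)
  (1, 13)
  (2, 20)
Therefore output = [(0, 50), (1, 13), (2, 20)].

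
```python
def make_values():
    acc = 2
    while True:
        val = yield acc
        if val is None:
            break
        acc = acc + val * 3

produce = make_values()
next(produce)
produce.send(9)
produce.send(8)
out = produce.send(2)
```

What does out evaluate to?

Step 1: next() -> yield acc=2.
Step 2: send(9) -> val=9, acc = 2 + 9*3 = 29, yield 29.
Step 3: send(8) -> val=8, acc = 29 + 8*3 = 53, yield 53.
Step 4: send(2) -> val=2, acc = 53 + 2*3 = 59, yield 59.
Therefore out = 59.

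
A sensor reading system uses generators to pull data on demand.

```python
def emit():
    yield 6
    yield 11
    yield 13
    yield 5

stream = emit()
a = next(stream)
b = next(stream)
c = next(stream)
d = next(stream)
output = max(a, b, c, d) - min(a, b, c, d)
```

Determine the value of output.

Step 1: Create generator and consume all values:
  a = next(stream) = 6
  b = next(stream) = 11
  c = next(stream) = 13
  d = next(stream) = 5
Step 2: max = 13, min = 5, output = 13 - 5 = 8.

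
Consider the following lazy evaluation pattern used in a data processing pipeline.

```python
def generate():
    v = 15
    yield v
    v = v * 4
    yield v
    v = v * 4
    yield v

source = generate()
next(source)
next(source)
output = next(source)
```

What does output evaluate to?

Step 1: Trace through generator execution:
  Yield 1: v starts at 15, yield 15
  Yield 2: v = 15 * 4 = 60, yield 60
  Yield 3: v = 60 * 4 = 240, yield 240
Step 2: First next() gets 15, second next() gets the second value, third next() yields 240.
Therefore output = 240.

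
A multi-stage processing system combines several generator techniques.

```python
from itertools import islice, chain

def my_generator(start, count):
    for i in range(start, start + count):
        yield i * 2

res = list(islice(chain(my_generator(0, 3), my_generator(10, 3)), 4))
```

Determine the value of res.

Step 1: my_generator(0, 3) yields [0, 2, 4].
Step 2: my_generator(10, 3) yields [20, 22, 24].
Step 3: chain concatenates: [0, 2, 4, 20, 22, 24].
Step 4: islice takes first 4: [0, 2, 4, 20].
Therefore res = [0, 2, 4, 20].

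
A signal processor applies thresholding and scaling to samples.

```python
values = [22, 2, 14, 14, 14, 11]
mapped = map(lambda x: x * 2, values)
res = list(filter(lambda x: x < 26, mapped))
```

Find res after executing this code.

Step 1: Map x * 2:
  22 -> 44
  2 -> 4
  14 -> 28
  14 -> 28
  14 -> 28
  11 -> 22
Step 2: Filter for < 26:
  44: removed
  4: kept
  28: removed
  28: removed
  28: removed
  22: kept
Therefore res = [4, 22].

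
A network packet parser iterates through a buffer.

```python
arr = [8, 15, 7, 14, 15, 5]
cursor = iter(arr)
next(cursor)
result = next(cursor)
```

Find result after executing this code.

Step 1: Create iterator over [8, 15, 7, 14, 15, 5].
Step 2: next() consumes 8.
Step 3: next() returns 15.
Therefore result = 15.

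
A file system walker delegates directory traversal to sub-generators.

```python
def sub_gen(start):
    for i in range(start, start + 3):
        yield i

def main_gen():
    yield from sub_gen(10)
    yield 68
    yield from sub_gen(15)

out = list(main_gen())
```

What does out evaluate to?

Step 1: main_gen() delegates to sub_gen(10):
  yield 10
  yield 11
  yield 12
Step 2: yield 68
Step 3: Delegates to sub_gen(15):
  yield 15
  yield 16
  yield 17
Therefore out = [10, 11, 12, 68, 15, 16, 17].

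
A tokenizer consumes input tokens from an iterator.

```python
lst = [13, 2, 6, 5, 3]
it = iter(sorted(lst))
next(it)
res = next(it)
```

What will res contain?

Step 1: sorted([13, 2, 6, 5, 3]) = [2, 3, 5, 6, 13].
Step 2: Create iterator and skip 1 elements.
Step 3: next() returns 3.
Therefore res = 3.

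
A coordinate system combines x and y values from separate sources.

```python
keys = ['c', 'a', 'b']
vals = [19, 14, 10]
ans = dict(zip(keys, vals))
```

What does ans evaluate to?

Step 1: zip pairs keys with values:
  'c' -> 19
  'a' -> 14
  'b' -> 10
Therefore ans = {'c': 19, 'a': 14, 'b': 10}.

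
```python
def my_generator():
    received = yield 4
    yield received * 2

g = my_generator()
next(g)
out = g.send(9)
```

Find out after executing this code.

Step 1: next(g) advances to first yield, producing 4.
Step 2: send(9) resumes, received = 9.
Step 3: yield received * 2 = 9 * 2 = 18.
Therefore out = 18.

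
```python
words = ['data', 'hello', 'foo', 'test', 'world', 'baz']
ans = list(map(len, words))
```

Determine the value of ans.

Step 1: Map len() to each word:
  'data' -> 4
  'hello' -> 5
  'foo' -> 3
  'test' -> 4
  'world' -> 5
  'baz' -> 3
Therefore ans = [4, 5, 3, 4, 5, 3].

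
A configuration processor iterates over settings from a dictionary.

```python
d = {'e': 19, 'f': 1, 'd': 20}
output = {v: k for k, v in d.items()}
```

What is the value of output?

Step 1: Invert dict (swap keys and values):
  'e': 19 -> 19: 'e'
  'f': 1 -> 1: 'f'
  'd': 20 -> 20: 'd'
Therefore output = {19: 'e', 1: 'f', 20: 'd'}.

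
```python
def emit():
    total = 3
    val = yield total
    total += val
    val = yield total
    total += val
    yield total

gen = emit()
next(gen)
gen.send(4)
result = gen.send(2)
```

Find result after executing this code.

Step 1: next() -> yield total=3.
Step 2: send(4) -> val=4, total = 3+4 = 7, yield 7.
Step 3: send(2) -> val=2, total = 7+2 = 9, yield 9.
Therefore result = 9.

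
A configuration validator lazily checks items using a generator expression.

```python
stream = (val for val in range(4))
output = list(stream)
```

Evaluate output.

Step 1: Generator expression iterates range(4): [0, 1, 2, 3].
Step 2: list() collects all values.
Therefore output = [0, 1, 2, 3].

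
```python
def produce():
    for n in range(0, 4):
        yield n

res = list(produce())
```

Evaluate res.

Step 1: The generator yields each value from range(0, 4).
Step 2: list() consumes all yields: [0, 1, 2, 3].
Therefore res = [0, 1, 2, 3].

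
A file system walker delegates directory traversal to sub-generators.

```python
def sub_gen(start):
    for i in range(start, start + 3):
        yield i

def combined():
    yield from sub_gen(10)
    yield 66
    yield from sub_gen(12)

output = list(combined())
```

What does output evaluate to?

Step 1: combined() delegates to sub_gen(10):
  yield 10
  yield 11
  yield 12
Step 2: yield 66
Step 3: Delegates to sub_gen(12):
  yield 12
  yield 13
  yield 14
Therefore output = [10, 11, 12, 66, 12, 13, 14].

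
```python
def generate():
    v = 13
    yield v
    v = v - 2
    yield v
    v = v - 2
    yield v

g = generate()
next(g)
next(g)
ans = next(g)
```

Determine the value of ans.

Step 1: Trace through generator execution:
  Yield 1: v starts at 13, yield 13
  Yield 2: v = 13 - 2 = 11, yield 11
  Yield 3: v = 11 - 2 = 9, yield 9
Step 2: First next() gets 13, second next() gets the second value, third next() yields 9.
Therefore ans = 9.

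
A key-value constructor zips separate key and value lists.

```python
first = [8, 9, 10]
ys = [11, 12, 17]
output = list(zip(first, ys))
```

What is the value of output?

Step 1: zip pairs elements at same index:
  Index 0: (8, 11)
  Index 1: (9, 12)
  Index 2: (10, 17)
Therefore output = [(8, 11), (9, 12), (10, 17)].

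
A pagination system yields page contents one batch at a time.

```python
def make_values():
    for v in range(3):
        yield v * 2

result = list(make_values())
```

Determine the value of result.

Step 1: For each v in range(3), yield v * 2:
  v=0: yield 0 * 2 = 0
  v=1: yield 1 * 2 = 2
  v=2: yield 2 * 2 = 4
Therefore result = [0, 2, 4].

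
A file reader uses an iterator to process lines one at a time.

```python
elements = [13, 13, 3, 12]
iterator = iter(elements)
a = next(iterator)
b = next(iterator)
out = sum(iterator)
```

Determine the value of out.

Step 1: Create iterator over [13, 13, 3, 12].
Step 2: a = next() = 13, b = next() = 13.
Step 3: sum() of remaining [3, 12] = 15.
Therefore out = 15.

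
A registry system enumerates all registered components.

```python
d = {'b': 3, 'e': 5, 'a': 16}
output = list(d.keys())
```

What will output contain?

Step 1: d.keys() returns the dictionary keys in insertion order.
Therefore output = ['b', 'e', 'a'].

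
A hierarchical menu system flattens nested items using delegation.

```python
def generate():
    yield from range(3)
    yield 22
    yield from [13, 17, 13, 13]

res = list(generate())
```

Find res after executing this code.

Step 1: Trace yields in order:
  yield 0
  yield 1
  yield 2
  yield 22
  yield 13
  yield 17
  yield 13
  yield 13
Therefore res = [0, 1, 2, 22, 13, 17, 13, 13].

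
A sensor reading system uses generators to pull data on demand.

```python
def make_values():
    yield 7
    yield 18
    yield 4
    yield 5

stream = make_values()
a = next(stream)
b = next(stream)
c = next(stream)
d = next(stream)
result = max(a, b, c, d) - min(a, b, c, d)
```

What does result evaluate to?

Step 1: Create generator and consume all values:
  a = next(stream) = 7
  b = next(stream) = 18
  c = next(stream) = 4
  d = next(stream) = 5
Step 2: max = 18, min = 4, result = 18 - 4 = 14.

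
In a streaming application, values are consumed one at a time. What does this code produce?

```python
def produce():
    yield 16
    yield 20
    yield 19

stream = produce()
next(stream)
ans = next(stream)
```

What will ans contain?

Step 1: produce() creates a generator.
Step 2: next(stream) yields 16 (consumed and discarded).
Step 3: next(stream) yields 20, assigned to ans.
Therefore ans = 20.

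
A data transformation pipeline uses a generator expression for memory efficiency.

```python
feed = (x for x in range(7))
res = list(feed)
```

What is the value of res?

Step 1: Generator expression iterates range(7): [0, 1, 2, 3, 4, 5, 6].
Step 2: list() collects all values.
Therefore res = [0, 1, 2, 3, 4, 5, 6].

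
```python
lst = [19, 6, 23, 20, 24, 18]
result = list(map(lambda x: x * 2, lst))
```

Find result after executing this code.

Step 1: Apply lambda x: x * 2 to each element:
  19 -> 38
  6 -> 12
  23 -> 46
  20 -> 40
  24 -> 48
  18 -> 36
Therefore result = [38, 12, 46, 40, 48, 36].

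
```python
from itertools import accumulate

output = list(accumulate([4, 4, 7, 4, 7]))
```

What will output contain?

Step 1: accumulate computes running sums:
  + 4 = 4
  + 4 = 8
  + 7 = 15
  + 4 = 19
  + 7 = 26
Therefore output = [4, 8, 15, 19, 26].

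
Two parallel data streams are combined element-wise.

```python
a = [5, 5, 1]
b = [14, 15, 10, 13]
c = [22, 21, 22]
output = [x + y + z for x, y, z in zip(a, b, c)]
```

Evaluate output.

Step 1: zip three lists (truncates to shortest, len=3):
  5 + 14 + 22 = 41
  5 + 15 + 21 = 41
  1 + 10 + 22 = 33
Therefore output = [41, 41, 33].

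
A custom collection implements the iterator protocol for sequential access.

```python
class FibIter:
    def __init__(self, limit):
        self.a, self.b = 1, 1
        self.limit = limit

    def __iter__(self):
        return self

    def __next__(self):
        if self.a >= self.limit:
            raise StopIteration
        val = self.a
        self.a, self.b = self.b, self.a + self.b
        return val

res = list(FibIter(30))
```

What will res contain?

Step 1: Fibonacci-like sequence (a=1, b=1) until >= 30:
  Yield 1, then a,b = 1,2
  Yield 1, then a,b = 2,3
  Yield 2, then a,b = 3,5
  Yield 3, then a,b = 5,8
  Yield 5, then a,b = 8,13
  Yield 8, then a,b = 13,21
  Yield 13, then a,b = 21,34
  Yield 21, then a,b = 34,55
Step 2: 34 >= 30, stop.
Therefore res = [1, 1, 2, 3, 5, 8, 13, 21].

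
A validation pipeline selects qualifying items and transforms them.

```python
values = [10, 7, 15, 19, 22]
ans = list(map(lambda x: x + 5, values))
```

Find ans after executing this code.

Step 1: Apply lambda x: x + 5 to each element:
  10 -> 15
  7 -> 12
  15 -> 20
  19 -> 24
  22 -> 27
Therefore ans = [15, 12, 20, 24, 27].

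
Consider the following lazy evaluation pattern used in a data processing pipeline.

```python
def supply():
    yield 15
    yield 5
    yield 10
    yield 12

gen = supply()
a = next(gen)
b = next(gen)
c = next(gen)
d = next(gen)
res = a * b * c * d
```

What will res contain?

Step 1: Create generator and consume all values:
  a = next(gen) = 15
  b = next(gen) = 5
  c = next(gen) = 10
  d = next(gen) = 12
Step 2: res = 15 * 5 * 10 * 12 = 9000.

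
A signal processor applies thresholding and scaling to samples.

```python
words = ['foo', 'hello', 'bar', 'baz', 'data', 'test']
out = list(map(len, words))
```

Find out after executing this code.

Step 1: Map len() to each word:
  'foo' -> 3
  'hello' -> 5
  'bar' -> 3
  'baz' -> 3
  'data' -> 4
  'test' -> 4
Therefore out = [3, 5, 3, 3, 4, 4].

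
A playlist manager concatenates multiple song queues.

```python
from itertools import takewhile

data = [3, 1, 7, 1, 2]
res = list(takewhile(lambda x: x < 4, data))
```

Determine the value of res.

Step 1: takewhile stops at first element >= 4:
  3 < 4: take
  1 < 4: take
  7 >= 4: stop
Therefore res = [3, 1].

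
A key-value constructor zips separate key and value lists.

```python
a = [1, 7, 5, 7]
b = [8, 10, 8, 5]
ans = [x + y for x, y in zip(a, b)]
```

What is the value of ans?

Step 1: Add corresponding elements:
  1 + 8 = 9
  7 + 10 = 17
  5 + 8 = 13
  7 + 5 = 12
Therefore ans = [9, 17, 13, 12].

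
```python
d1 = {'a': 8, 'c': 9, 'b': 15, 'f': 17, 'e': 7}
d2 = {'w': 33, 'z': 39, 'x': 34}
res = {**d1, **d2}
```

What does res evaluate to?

Step 1: Merge d1 and d2 (d2 values override on key conflicts).
Step 2: d1 has keys ['a', 'c', 'b', 'f', 'e'], d2 has keys ['w', 'z', 'x'].
Therefore res = {'a': 8, 'c': 9, 'b': 15, 'f': 17, 'e': 7, 'w': 33, 'z': 39, 'x': 34}.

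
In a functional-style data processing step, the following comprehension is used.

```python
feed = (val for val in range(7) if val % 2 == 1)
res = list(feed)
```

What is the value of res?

Step 1: Filter range(7) keeping only odd values:
  val=0: even, excluded
  val=1: odd, included
  val=2: even, excluded
  val=3: odd, included
  val=4: even, excluded
  val=5: odd, included
  val=6: even, excluded
Therefore res = [1, 3, 5].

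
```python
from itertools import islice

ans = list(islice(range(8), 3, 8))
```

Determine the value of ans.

Step 1: islice(range(8), 3, 8) takes elements at indices [3, 8).
Step 2: Elements: [3, 4, 5, 6, 7].
Therefore ans = [3, 4, 5, 6, 7].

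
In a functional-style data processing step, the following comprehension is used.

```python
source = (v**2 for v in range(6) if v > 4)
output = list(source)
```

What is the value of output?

Step 1: For range(6), keep v > 4, then square:
  v=0: 0 <= 4, excluded
  v=1: 1 <= 4, excluded
  v=2: 2 <= 4, excluded
  v=3: 3 <= 4, excluded
  v=4: 4 <= 4, excluded
  v=5: 5 > 4, yield 5**2 = 25
Therefore output = [25].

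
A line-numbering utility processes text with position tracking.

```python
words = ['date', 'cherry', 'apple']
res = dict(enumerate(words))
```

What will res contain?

Step 1: enumerate pairs indices with words:
  0 -> 'date'
  1 -> 'cherry'
  2 -> 'apple'
Therefore res = {0: 'date', 1: 'cherry', 2: 'apple'}.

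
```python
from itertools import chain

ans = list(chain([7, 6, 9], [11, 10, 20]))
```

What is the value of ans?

Step 1: chain() concatenates iterables: [7, 6, 9] + [11, 10, 20].
Therefore ans = [7, 6, 9, 11, 10, 20].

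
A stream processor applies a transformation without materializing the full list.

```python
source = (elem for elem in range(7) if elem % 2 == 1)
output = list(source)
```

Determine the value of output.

Step 1: Filter range(7) keeping only odd values:
  elem=0: even, excluded
  elem=1: odd, included
  elem=2: even, excluded
  elem=3: odd, included
  elem=4: even, excluded
  elem=5: odd, included
  elem=6: even, excluded
Therefore output = [1, 3, 5].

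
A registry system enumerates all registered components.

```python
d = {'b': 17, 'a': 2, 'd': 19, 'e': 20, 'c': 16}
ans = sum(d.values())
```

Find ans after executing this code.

Step 1: d.values() = [17, 2, 19, 20, 16].
Step 2: sum = 74.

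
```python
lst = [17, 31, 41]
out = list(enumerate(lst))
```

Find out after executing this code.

Step 1: enumerate pairs each element with its index:
  (0, 17)
  (1, 31)
  (2, 41)
Therefore out = [(0, 17), (1, 31), (2, 41)].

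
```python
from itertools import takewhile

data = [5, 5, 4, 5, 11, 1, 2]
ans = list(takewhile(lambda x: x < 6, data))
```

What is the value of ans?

Step 1: takewhile stops at first element >= 6:
  5 < 6: take
  5 < 6: take
  4 < 6: take
  5 < 6: take
  11 >= 6: stop
Therefore ans = [5, 5, 4, 5].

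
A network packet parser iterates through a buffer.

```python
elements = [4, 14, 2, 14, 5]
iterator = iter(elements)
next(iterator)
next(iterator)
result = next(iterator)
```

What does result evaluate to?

Step 1: Create iterator over [4, 14, 2, 14, 5].
Step 2: next() consumes 4.
Step 3: next() consumes 14.
Step 4: next() returns 2.
Therefore result = 2.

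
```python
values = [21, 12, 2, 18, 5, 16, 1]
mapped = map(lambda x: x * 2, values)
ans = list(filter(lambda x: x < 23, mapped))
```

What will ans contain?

Step 1: Map x * 2:
  21 -> 42
  12 -> 24
  2 -> 4
  18 -> 36
  5 -> 10
  16 -> 32
  1 -> 2
Step 2: Filter for < 23:
  42: removed
  24: removed
  4: kept
  36: removed
  10: kept
  32: removed
  2: kept
Therefore ans = [4, 10, 2].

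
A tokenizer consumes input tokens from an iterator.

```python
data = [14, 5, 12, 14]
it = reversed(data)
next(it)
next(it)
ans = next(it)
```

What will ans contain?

Step 1: reversed([14, 5, 12, 14]) gives iterator: [14, 12, 5, 14].
Step 2: First next() = 14, second next() = 12.
Step 3: Third next() = 5.
Therefore ans = 5.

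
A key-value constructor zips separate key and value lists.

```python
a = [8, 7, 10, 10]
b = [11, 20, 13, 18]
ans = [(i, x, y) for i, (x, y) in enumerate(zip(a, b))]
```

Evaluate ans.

Step 1: enumerate(zip(a, b)) gives index with paired elements:
  i=0: (8, 11)
  i=1: (7, 20)
  i=2: (10, 13)
  i=3: (10, 18)
Therefore ans = [(0, 8, 11), (1, 7, 20), (2, 10, 13), (3, 10, 18)].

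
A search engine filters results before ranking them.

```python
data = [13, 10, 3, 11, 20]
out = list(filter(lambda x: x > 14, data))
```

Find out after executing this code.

Step 1: Filter elements > 14:
  13: removed
  10: removed
  3: removed
  11: removed
  20: kept
Therefore out = [20].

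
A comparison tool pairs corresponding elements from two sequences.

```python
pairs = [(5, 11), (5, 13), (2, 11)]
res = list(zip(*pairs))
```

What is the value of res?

Step 1: zip(*pairs) transposes: unzips [(5, 11), (5, 13), (2, 11)] into separate sequences.
Step 2: First elements: (5, 5, 2), second elements: (11, 13, 11).
Therefore res = [(5, 5, 2), (11, 13, 11)].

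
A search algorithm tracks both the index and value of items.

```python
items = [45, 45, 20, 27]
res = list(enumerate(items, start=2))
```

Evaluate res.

Step 1: enumerate with start=2:
  (2, 45)
  (3, 45)
  (4, 20)
  (5, 27)
Therefore res = [(2, 45), (3, 45), (4, 20), (5, 27)].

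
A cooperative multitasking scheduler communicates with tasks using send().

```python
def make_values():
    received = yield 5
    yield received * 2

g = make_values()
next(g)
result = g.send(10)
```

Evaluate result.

Step 1: next(g) advances to first yield, producing 5.
Step 2: send(10) resumes, received = 10.
Step 3: yield received * 2 = 10 * 2 = 20.
Therefore result = 20.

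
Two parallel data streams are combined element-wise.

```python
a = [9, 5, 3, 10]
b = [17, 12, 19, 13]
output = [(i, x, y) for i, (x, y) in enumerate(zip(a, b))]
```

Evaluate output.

Step 1: enumerate(zip(a, b)) gives index with paired elements:
  i=0: (9, 17)
  i=1: (5, 12)
  i=2: (3, 19)
  i=3: (10, 13)
Therefore output = [(0, 9, 17), (1, 5, 12), (2, 3, 19), (3, 10, 13)].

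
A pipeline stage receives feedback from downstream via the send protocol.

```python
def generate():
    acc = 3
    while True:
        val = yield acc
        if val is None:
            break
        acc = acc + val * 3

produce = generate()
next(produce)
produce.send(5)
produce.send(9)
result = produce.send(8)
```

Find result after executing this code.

Step 1: next() -> yield acc=3.
Step 2: send(5) -> val=5, acc = 3 + 5*3 = 18, yield 18.
Step 3: send(9) -> val=9, acc = 18 + 9*3 = 45, yield 45.
Step 4: send(8) -> val=8, acc = 45 + 8*3 = 69, yield 69.
Therefore result = 69.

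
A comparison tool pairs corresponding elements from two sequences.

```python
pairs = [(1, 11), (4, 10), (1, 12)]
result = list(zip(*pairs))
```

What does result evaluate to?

Step 1: zip(*pairs) transposes: unzips [(1, 11), (4, 10), (1, 12)] into separate sequences.
Step 2: First elements: (1, 4, 1), second elements: (11, 10, 12).
Therefore result = [(1, 4, 1), (11, 10, 12)].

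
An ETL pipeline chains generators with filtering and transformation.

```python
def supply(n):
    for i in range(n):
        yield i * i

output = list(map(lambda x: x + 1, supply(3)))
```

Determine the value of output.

Step 1: supply(3) yields squares: [0, 1, 4].
Step 2: map adds 1 to each: [1, 2, 5].
Therefore output = [1, 2, 5].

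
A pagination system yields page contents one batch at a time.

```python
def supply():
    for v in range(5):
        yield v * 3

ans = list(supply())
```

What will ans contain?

Step 1: For each v in range(5), yield v * 3:
  v=0: yield 0 * 3 = 0
  v=1: yield 1 * 3 = 3
  v=2: yield 2 * 3 = 6
  v=3: yield 3 * 3 = 9
  v=4: yield 4 * 3 = 12
Therefore ans = [0, 3, 6, 9, 12].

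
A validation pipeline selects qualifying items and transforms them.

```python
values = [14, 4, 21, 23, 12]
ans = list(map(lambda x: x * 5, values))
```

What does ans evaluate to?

Step 1: Apply lambda x: x * 5 to each element:
  14 -> 70
  4 -> 20
  21 -> 105
  23 -> 115
  12 -> 60
Therefore ans = [70, 20, 105, 115, 60].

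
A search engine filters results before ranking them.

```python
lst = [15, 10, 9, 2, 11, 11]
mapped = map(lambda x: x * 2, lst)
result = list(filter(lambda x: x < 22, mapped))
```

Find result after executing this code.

Step 1: Map x * 2:
  15 -> 30
  10 -> 20
  9 -> 18
  2 -> 4
  11 -> 22
  11 -> 22
Step 2: Filter for < 22:
  30: removed
  20: kept
  18: kept
  4: kept
  22: removed
  22: removed
Therefore result = [20, 18, 4].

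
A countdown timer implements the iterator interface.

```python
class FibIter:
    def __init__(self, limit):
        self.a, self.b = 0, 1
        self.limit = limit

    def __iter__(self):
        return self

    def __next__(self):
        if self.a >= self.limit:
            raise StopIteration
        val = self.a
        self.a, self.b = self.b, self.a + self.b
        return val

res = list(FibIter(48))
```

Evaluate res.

Step 1: Fibonacci-like sequence (a=0, b=1) until >= 48:
  Yield 0, then a,b = 1,1
  Yield 1, then a,b = 1,2
  Yield 1, then a,b = 2,3
  Yield 2, then a,b = 3,5
  Yield 3, then a,b = 5,8
  Yield 5, then a,b = 8,13
  Yield 8, then a,b = 13,21
  Yield 13, then a,b = 21,34
  Yield 21, then a,b = 34,55
  Yield 34, then a,b = 55,89
Step 2: 55 >= 48, stop.
Therefore res = [0, 1, 1, 2, 3, 5, 8, 13, 21, 34].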